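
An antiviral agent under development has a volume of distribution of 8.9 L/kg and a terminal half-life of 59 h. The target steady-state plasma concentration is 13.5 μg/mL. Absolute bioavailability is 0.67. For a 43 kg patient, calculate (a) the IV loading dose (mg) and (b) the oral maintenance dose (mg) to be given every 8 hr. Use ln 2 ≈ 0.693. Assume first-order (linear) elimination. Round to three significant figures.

(a) 5170 mg; (b) 725 mg

Vd = 8.9 L/kg × 43 kg = 382.7 L
LD = Vd × C = 382.7 × 13.5 = 5166 mg
CL = 0.693 × Vd / t½ = 0.693 × 382.7 / 59 = 4.495 L/h
D = CL × Css × τ / F = 4.495 × 13.5 × 8 / 0.67 = 724.6 mg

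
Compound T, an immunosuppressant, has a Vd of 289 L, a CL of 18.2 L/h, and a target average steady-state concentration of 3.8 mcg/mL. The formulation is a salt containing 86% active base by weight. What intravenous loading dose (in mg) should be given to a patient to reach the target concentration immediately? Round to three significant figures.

1280 mg

LD = Vd × C / S = 289.0 × 3.800 / 0.86 = 1277 mg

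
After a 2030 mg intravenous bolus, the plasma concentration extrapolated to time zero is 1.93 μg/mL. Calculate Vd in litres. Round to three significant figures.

Immediately after an IV bolus, C₀ = Dose / Vd, so Vd = Dose / C₀.
Vd = 2030 / 1.93 = 1052 L

1050 L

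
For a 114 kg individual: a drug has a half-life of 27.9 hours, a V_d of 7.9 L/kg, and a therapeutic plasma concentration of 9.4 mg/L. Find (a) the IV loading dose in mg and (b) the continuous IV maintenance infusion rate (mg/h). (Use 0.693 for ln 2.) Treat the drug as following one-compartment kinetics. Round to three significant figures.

(a) 8470 mg; (b) 210 mg/h

Vd = 7.9 L/kg × 114 kg = 900.6 L
LD = Vd × C = 900.6 × 9.4 = 8466 mg
CL = 0.693 × Vd / t½ = 0.693 × 900.6 / 27.9 = 22.37 L/h
Infusion rate = CL × Css = 22.37 × 9.4 = 210.3 mg/h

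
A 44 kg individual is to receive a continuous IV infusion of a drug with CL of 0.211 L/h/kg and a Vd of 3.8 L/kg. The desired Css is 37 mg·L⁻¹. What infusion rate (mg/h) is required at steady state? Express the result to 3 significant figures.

344 mg/h

CL = 0.211 L/h/kg × 44 kg = 9.284 L/h
Vd does not affect the maintenance rate; only clearance governs steady-state input.
Infusion rate = CL · Css = 9.284 L/h × 37 mg/L = 343.5 mg/h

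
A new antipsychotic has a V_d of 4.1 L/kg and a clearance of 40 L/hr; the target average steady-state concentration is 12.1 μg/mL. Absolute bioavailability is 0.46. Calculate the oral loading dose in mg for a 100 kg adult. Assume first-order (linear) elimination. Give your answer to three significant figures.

Vd(total) = 100 kg × 4.1 L/kg = 410.0 L
LD = Vd × C / F = 410.0 × 12.10 / 0.46 = 10780 mg

10800 mg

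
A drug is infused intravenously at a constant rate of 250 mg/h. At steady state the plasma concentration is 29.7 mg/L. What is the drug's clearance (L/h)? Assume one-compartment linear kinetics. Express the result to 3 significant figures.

At steady state, infusion rate = CL × Css, so CL = rate / Css.
CL = 250 / 29.7 = 8.418 L/h

8.42 L/h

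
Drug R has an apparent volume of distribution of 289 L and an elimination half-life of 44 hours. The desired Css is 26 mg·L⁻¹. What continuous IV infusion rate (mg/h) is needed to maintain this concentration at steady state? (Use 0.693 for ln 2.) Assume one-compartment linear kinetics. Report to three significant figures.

118 mg/h

CL = ln 2 · Vd / t½ = 0.693 × 289.0 / 44 = 4.552 L/h
Infusion rate = CL × Css = 4.552 × 26 = 118.4 mg/h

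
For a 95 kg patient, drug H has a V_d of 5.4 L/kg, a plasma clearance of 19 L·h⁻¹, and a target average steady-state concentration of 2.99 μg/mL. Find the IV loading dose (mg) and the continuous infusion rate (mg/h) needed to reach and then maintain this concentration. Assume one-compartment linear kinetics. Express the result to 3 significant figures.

(a) 1530 mg; (b) 56.8 mg/h

Vd(total) = 95 kg × 5.4 L/kg = 513.0 L
Loading: fill Vd to C_target → 513.0 L × 2.99 mg/L = 1534 mg
Maintenance infusion rate = CL × Css = 19.00 × 2.99 = 56.81 mg/h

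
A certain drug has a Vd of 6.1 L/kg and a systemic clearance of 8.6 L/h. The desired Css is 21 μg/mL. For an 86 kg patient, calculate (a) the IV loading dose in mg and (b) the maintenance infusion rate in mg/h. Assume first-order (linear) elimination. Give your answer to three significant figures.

Vd = 6.1 L/kg × 86 kg = 524.6 L
Loading dose = Vd × C = 524.6 × 21 = 11020 mg
Maintenance: replace elimination → rate = CL × Css = 8.600 × 21 = 180.6 mg/h

(a) 11000 mg; (b) 181 mg/h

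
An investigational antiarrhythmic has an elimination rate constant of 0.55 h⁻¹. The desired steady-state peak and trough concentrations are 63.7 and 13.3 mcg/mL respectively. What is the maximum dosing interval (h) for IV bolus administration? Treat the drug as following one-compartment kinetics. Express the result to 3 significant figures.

Between IV bolus doses, concentration decays as C = C₀·e^(−kτ), so C_peak/C_trough = e^(kτ).
τ_max = ln(C_peak/C_trough) / k = ln(63.7/13.3) / 0.5500 = 1.566 / 0.5500 = 2.847 h

2.85 h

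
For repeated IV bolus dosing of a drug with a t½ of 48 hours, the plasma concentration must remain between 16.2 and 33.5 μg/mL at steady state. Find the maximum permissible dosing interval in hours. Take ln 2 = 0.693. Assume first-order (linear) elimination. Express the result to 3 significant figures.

50.3 h

k = 0.693 / t½ = 0.693 / 48 = 0.01444 h⁻¹
Between IV bolus doses, concentration decays as C = C₀·e^(−kτ), so C_peak/C_trough = e^(kτ).
τ_max = ln(C_peak/C_trough) / k = ln(33.5/16.2) / 0.01444 = 0.7265 / 0.01444 = 50.31 h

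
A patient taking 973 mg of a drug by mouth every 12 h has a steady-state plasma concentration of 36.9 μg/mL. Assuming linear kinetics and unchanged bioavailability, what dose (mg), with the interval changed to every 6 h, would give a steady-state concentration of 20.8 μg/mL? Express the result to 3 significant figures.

274 mg

For first-order elimination, Css ∝ F·D/(CL·τ); F and CL are unchanged, so Css ∝ D/τ.
D₂ = D₁ × (Css,target / Css,current) × (τ₂/τ₁) = 973 × (20.8/36.9) × (6/12) = 274.2 mg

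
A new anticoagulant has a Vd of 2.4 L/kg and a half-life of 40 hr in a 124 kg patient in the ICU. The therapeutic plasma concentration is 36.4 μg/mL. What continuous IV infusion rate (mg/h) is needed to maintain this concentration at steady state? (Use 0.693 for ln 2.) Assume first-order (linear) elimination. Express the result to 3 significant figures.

188 mg/h

Vd(total) = 124 kg × 2.4 L/kg = 297.6 L
k = 0.693/40 = 0.01733 h⁻¹, so CL = k·Vd = 0.01733 × 297.6 = 5.157 L/h
Infusion rate = CL × Css = 5.157 × 36.4 = 187.7 mg/h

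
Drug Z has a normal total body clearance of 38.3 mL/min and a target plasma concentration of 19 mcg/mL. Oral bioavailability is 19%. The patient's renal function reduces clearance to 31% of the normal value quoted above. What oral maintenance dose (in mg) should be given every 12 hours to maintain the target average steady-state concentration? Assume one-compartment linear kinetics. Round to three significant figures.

CL = 38.3 mL/min = 38.3 × 0.06 = 2.298 L/h
Patient clearance = 0.31 × 2.298 = 0.7124 L/h
D = CL × Css × τ / F = 0.7124 × 19 × 12 / 0.19 = 854.9 mg

855 mg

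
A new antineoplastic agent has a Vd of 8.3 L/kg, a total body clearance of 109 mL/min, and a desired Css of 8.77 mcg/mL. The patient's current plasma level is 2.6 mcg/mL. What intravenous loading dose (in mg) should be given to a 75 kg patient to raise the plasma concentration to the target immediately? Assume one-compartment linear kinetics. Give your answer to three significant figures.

Total Vd = 8.3 × 75 = 622.5 L
Loading dose depends on Vd (not clearance): it fills the distribution volume.
Concentration deficit ΔC = 8.77 − 2.6 = 6.170 mg/L
LD = Vd × ΔC = 622.5 × 6.170 = 3841 mg

3840 mg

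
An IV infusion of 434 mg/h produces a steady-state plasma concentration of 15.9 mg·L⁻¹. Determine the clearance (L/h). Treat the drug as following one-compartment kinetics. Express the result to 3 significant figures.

At steady state, infusion rate = CL × Css, so CL = rate / Css.
CL = 434 / 15.9 = 27.30 L/h

27.3 L/h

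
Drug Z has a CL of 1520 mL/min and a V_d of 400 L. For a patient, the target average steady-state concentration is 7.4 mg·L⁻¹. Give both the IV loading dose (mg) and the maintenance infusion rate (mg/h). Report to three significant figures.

(a) 2960 mg; (b) 675 mg/h

LD = Vd · C_target = 400.0 × 7.4 = 2960 mg
Convert clearance: 1520 mL/min × 60 min/h ÷ 1000 mL/L = 91.20 L/h
Maintenance: replace elimination → rate = CL × Css = 91.20 × 7.4 = 674.9 mg/h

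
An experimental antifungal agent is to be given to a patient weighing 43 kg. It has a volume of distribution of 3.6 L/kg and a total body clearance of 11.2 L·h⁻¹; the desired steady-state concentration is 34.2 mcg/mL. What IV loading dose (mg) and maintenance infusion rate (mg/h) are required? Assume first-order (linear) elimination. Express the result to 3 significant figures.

(a) 5290 mg; (b) 383 mg/h

Vd = 3.6 L/kg × 43 kg = 154.8 L
Loading: fill Vd to C_target → 154.8 L × 34.2 mg/L = 5294 mg
Maintenance: replace elimination → rate = CL × Css = 11.20 × 34.2 = 383.0 mg/h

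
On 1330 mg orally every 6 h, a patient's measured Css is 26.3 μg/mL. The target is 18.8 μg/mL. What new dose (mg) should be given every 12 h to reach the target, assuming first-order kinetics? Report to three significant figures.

With linear kinetics, Css is proportional to dose rate (D/τ) at fixed clearance.
D₂ = D₁ × (Css,target / Css,current) × (τ₂/τ₁) = 1330 × (18.8/26.3) × (12/6) = 1901 mg

1900 mg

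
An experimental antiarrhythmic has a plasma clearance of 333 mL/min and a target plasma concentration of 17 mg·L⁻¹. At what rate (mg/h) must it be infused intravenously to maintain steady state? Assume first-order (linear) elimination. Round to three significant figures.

Convert clearance: 333 mL/min × 60 min/h ÷ 1000 mL/L = 19.98 L/h
Rate = CL × Css = 19.98 × 17 = 339.7 mg/h

340 mg/h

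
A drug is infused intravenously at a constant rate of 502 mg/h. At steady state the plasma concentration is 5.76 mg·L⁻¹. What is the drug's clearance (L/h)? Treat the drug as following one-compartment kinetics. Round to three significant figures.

At steady state, infusion rate = CL × Css, so CL = rate / Css.
CL = 502 / 5.76 = 87.15 L/h

87.2 L/h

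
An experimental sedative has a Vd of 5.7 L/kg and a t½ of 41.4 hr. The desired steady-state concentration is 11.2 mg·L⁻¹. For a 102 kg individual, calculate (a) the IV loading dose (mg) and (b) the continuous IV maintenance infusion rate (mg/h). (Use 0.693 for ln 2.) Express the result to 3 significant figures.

(a) 6510 mg; (b) 109 mg/h

Total Vd = 5.7 × 102 = 581.4 L
LD = Vd × C = 581.4 × 11.2 = 6512 mg
CL = 0.693 × Vd / t½ = 0.693 × 581.4 / 41.4 = 9.732 L/h
Infusion rate = CL × Css = 9.732 × 11.2 = 109.0 mg/h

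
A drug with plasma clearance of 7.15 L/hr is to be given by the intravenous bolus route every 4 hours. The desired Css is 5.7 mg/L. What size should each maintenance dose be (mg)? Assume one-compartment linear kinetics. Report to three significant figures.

D = CL × Css × τ = 7.150 × 5.7 × 4 = 163.0 mg

163 mg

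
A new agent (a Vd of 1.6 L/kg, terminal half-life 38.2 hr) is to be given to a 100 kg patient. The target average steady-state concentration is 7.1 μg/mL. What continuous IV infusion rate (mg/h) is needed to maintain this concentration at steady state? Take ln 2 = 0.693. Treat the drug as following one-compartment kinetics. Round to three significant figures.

Vd(total) = 100 kg × 1.6 L/kg = 160.0 L
k = 0.693/38.2 = 0.01814 h⁻¹, so CL = k·Vd = 0.01814 × 160.0 = 2.902 L/h
Infusion rate = CL × Css = 2.902 × 7.1 = 20.60 mg/h

20.6 mg/h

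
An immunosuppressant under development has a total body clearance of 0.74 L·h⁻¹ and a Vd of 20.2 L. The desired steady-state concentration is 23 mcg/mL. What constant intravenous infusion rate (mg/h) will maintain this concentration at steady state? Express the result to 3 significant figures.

17.0 mg/h

Vd does not affect the maintenance rate; only clearance governs steady-state input.
Rate = CL × Css = 0.7400 × 23 = 17.02 mg/h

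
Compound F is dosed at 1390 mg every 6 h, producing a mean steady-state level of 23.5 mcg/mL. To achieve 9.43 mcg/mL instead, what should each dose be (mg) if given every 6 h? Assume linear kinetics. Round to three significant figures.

With linear kinetics, Css is proportional to dose rate (D/τ) at fixed clearance.
D₂ = D₁ × (Css,target / Css,current) = 1390 × 9.43/23.5 = 557.8 mg

558 mg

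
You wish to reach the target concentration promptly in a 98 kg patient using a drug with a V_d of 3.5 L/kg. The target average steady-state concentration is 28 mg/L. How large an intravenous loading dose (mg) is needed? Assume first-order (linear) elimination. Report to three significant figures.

Vd = 3.5 L/kg × 98 kg = 343.0 L
LD = Vd × C = 343.0 × 28.00 = 9604 mg

9600 mg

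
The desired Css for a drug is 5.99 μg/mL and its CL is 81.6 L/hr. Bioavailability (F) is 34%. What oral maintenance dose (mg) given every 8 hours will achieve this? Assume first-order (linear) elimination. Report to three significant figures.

D = CL × Css × τ / F = 81.60 × 5.99 × 8 / 0.34 = 11500 mg

11500 mg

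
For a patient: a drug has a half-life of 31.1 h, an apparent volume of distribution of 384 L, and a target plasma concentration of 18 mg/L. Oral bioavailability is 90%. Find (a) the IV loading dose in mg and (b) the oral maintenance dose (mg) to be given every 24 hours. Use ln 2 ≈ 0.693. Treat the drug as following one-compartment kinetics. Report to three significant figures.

LD = Vd × C = 384.0 × 18 = 6912 mg
CL = 0.693 × Vd / t½ = 0.693 × 384.0 / 31.1 = 8.557 L/h
D = CL × Css × τ / F = 8.557 × 18 × 24 / 0.9 = 4107 mg

(a) 6910 mg; (b) 4110 mg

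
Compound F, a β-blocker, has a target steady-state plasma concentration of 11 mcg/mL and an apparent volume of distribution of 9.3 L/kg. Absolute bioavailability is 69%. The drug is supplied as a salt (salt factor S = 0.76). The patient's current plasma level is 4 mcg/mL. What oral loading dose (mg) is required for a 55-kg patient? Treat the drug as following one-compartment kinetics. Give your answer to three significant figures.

Vd = 9.3 L/kg × 55 kg = 511.5 L
Concentration deficit ΔC = 11 − 4 = 7.000 mg/L
LD = Vd × ΔC / F / S = 511.5 × 7.000 / 0.69 / 0.76 = 6828 mg

6830 mg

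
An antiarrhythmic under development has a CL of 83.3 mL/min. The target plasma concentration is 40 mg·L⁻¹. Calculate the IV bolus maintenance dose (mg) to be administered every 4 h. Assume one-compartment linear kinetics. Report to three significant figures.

CL = 83.3 mL/min = 83.3 × 0.06 = 4.998 L/h
At steady state, dose per interval replaces the amount cleared in that interval: D/τ = CL·Css.
D = CL × Css × τ = 4.998 × 40 × 4 = 799.7 mg

800 mg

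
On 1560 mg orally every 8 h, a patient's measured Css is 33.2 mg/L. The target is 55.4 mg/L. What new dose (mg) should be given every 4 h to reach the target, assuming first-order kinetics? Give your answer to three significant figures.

For first-order elimination, Css ∝ F·D/(CL·τ); F and CL are unchanged, so Css ∝ D/τ.
D₂ = D₁ × (Css,target / Css,current) × (τ₂/τ₁) = 1560 × (55.4/33.2) × (4/8) = 1302 mg

1300 mg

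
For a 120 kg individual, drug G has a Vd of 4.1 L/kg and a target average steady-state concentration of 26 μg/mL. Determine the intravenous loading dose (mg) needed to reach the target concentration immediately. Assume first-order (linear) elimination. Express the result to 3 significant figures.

12800 mg

Vd = 4.1 L/kg × 120 kg = 492.0 L
The loading dose fills Vd to the target concentration.
LD = Vd × C = 492.0 × 26.00 = 12790 mg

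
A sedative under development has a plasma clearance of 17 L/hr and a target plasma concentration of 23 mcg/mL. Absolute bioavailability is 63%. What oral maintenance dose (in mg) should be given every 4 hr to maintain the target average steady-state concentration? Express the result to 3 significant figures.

At steady state, dose per interval replaces the amount cleared in that interval: F·D/τ = CL·Css.
D = CL × Css × τ / F = 17.00 × 23 × 4 / 0.63 = 2483 mg

2480 mg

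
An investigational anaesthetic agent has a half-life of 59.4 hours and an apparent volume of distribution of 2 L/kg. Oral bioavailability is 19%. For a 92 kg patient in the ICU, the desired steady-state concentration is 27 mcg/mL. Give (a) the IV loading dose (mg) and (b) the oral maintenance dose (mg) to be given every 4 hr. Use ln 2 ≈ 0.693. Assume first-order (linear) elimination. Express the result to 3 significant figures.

(a) 4970 mg; (b) 1220 mg

Vd(total) = 92 kg × 2 L/kg = 184.0 L
LD = Vd × C = 184.0 × 27 = 4968 mg
CL = 0.693 × Vd / t½ = 0.693 × 184.0 / 59.4 = 2.147 L/h
D = CL × Css × τ / F = 2.147 × 27 × 4 / 0.19 = 1220 mg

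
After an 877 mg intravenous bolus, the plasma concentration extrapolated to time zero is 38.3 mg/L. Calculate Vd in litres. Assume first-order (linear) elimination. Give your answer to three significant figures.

Immediately after an IV bolus, C₀ = Dose / Vd, so Vd = Dose / C₀.
Vd = 877 / 38.3 = 22.90 L

22.9 L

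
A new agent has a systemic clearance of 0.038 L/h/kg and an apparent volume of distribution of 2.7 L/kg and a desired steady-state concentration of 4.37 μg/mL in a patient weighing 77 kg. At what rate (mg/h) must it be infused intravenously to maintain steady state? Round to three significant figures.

12.8 mg/h

CL = 0.038 L/h/kg × 77 kg = 2.926 L/h
Maintenance depends on clearance, not Vd — rate in must match rate out.
R₀ = 2.926 × 4.37 = 12.79 mg/h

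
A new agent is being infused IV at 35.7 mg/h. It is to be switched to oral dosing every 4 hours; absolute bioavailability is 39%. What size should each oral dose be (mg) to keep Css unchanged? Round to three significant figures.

366 mg

To maintain the same Css, the systemic dosing rate must be unchanged: F·D/τ = infusion rate.
D = rate × τ / F = 35.7 × 4 / 0.39 = 366.2 mg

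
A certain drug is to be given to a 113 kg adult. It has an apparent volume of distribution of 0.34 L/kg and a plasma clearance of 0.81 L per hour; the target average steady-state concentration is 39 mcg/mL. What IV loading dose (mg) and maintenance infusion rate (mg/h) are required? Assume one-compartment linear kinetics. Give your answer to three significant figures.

Vd(total) = 113 kg × 0.34 L/kg = 38.42 L
LD = Vd · C_target = 38.42 × 39 = 1498 mg
Infusion rate = 0.8100 L/h × 39 mg/L = 31.59 mg/h

(a) 1500 mg; (b) 31.6 mg/h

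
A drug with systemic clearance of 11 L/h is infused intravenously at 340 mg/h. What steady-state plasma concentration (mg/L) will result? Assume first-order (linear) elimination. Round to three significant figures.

Css = rate / CL = 340 / 11.00 = 30.91 mg/L

30.9 mg/L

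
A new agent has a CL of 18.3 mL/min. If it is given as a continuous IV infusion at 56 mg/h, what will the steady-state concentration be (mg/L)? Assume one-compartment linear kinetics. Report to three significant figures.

51.0 mg/L

Convert clearance: 18.3 mL/min × 60 min/h ÷ 1000 mL/L = 1.098 L/h
Css = rate / CL = 56 / 1.098 = 51.00 mg/L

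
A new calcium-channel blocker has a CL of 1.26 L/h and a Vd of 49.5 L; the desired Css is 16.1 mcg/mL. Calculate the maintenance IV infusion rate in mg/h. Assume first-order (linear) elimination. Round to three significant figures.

Rate = CL × Css = 1.260 × 16.1 = 20.29 mg/h

20.3 mg/h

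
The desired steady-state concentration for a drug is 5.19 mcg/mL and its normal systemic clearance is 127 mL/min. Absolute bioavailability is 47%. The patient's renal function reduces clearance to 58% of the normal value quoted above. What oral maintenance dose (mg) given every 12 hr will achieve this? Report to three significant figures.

586 mg

Convert clearance: 127 mL/min × 60 min/h ÷ 1000 mL/L = 7.620 L/h
Patient clearance = 0.58 × 7.620 = 4.420 L/h
D = CL × Css × τ / F = 4.420 × 5.19 × 12 / 0.47 = 585.7 mg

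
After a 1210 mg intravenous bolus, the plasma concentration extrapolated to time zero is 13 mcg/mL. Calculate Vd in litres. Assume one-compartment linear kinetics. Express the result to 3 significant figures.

93.1 L

Immediately after an IV bolus, C₀ = Dose / Vd, so Vd = Dose / C₀.
Vd = 1210 / 13 = 93.08 L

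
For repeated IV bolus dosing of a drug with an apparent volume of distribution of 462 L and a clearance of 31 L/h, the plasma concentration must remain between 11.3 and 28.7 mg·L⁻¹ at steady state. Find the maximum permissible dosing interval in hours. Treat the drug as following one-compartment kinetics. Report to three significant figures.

13.9 h

k = CL / Vd = 31.00 / 462.0 = 0.06710 h⁻¹
Between IV bolus doses, concentration decays as C = C₀·e^(−kτ), so C_peak/C_trough = e^(kτ).
τ_max = ln(C_peak/C_trough) / k = ln(28.7/11.3) / 0.06710 = 0.9321 / 0.06710 = 13.89 h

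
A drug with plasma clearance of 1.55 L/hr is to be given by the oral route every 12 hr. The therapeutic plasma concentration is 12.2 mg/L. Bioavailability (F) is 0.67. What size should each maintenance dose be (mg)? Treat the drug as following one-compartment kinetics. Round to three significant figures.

D = CL × Css × τ / F = 1.550 × 12.2 × 12 / 0.67 = 338.7 mg

339 mg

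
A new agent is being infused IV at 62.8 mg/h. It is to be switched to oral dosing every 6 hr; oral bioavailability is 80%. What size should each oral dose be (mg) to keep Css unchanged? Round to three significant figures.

471 mg

To maintain the same Css, the systemic dosing rate must be unchanged: F·D/τ = infusion rate.
D = rate × τ / F = 62.8 × 6 / 0.8 = 471.0 mg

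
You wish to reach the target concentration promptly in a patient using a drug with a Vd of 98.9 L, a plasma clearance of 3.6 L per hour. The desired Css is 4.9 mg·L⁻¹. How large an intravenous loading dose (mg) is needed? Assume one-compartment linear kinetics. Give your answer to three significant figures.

The loading dose fills Vd to the target concentration; clearance is irrelevant here.
LD = Vd × C = 98.90 × 4.900 = 484.6 mg

485 mg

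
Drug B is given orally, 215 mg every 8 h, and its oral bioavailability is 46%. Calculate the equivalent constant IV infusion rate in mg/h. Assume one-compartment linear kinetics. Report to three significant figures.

12.4 mg/h

Equivalent systemic input: infusion rate = F·D/τ.
Rate = 0.46 × 215 / 8 = 12.36 mg/h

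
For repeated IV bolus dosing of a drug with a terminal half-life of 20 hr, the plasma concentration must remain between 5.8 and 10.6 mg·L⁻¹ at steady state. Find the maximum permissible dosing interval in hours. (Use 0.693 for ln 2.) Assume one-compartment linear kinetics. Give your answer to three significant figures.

17.4 h

k = 0.693 / t½ = 0.693 / 20 = 0.03465 h⁻¹
Between IV bolus doses, concentration decays as C = C₀·e^(−kτ), so C_peak/C_trough = e^(kτ).
τ_max = ln(C_peak/C_trough) / k = ln(10.6/5.8) / 0.03465 = 0.6030 / 0.03465 = 17.40 h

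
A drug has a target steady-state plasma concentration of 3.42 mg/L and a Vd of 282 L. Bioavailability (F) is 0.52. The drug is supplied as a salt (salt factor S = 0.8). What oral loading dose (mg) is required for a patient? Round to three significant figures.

The loading dose fills Vd to the target concentration.
LD = Vd × C / F / S = 282.0 × 3.420 / 0.52 / 0.8 = 2318 mg

2320 mg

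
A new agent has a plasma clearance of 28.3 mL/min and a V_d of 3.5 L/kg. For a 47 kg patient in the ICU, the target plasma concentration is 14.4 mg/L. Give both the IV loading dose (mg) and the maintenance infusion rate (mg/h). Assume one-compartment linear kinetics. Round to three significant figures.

(a) 2370 mg; (b) 24.5 mg/h

Vd = 3.5 L/kg × 47 kg = 164.5 L
Loading: fill Vd to C_target → 164.5 L × 14.4 mg/L = 2369 mg
CL = 28.3 mL/min = 28.3 × 0.06 = 1.698 L/h
Maintenance infusion rate = CL × Css = 1.698 × 14.4 = 24.45 mg/h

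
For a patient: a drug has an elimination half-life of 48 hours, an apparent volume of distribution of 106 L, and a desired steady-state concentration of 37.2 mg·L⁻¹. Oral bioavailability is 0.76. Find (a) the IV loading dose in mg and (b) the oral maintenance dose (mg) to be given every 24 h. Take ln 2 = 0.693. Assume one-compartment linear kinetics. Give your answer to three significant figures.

LD = Vd × C = 106.0 × 37.2 = 3943 mg
CL = 0.693 × Vd / t½ = 0.693 × 106.0 / 48 = 1.530 L/h
D = CL × Css × τ / F = 1.530 × 37.2 × 24 / 0.76 = 1797 mg

(a) 3940 mg; (b) 1800 mg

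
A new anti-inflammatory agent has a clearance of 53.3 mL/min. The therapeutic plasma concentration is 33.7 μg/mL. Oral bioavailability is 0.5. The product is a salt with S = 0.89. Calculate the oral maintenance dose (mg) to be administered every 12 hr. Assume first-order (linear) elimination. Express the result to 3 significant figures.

CL = 53.3 mL/min = 53.3 × 0.06 = 3.198 L/h
D = CL × Css × τ / F / S = 3.198 × 33.7 × 12 / 0.5 / 0.89 = 2906 mg

2910 mg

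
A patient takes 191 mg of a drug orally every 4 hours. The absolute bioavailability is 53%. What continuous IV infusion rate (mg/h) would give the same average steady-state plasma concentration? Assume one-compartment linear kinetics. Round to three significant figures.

25.3 mg/h

Equivalent systemic input: infusion rate = F·D/τ.
Rate = 0.53 × 191 / 4 = 25.31 mg/h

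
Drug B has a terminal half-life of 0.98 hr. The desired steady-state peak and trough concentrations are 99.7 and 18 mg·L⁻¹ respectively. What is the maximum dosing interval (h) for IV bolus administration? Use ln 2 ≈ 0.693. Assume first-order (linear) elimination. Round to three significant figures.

k = 0.693 / t½ = 0.693 / 0.98 = 0.7071 h⁻¹
Between IV bolus doses, concentration decays as C = C₀·e^(−kτ), so C_peak/C_trough = e^(kτ).
τ_max = ln(C_peak/C_trough) / k = ln(99.7/18) / 0.7071 = 1.712 / 0.7071 = 2.421 h

2.42 h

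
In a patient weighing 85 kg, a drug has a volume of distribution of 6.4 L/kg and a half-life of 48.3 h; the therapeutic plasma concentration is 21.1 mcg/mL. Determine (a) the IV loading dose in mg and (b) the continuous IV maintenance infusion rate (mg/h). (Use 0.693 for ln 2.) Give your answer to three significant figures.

Vd(total) = 85 kg × 6.4 L/kg = 544.0 L
LD = Vd × C = 544.0 × 21.1 = 11480 mg
CL = 0.693 × Vd / t½ = 0.693 × 544.0 / 48.3 = 7.805 L/h
Infusion rate = CL × Css = 7.805 × 21.1 = 164.7 mg/h

(a) 11500 mg; (b) 165 mg/h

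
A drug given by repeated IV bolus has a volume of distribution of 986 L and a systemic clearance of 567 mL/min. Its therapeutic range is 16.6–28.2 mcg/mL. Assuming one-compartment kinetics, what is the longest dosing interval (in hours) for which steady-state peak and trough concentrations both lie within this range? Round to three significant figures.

CL = 567 mL/min = 567 × 0.06 = 34.02 L/h
k = CL / Vd = 34.02 / 986.0 = 0.03450 h⁻¹
Between IV bolus doses, concentration decays as C = C₀·e^(−kτ), so C_peak/C_trough = e^(kτ).
τ_max = ln(C_peak/C_trough) / k = ln(28.2/16.6) / 0.03450 = 0.5299 / 0.03450 = 15.36 h

15.4 h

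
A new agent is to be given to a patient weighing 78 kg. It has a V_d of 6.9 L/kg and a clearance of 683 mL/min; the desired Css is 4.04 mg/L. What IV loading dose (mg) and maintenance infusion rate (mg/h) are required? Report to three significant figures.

Vd(total) = 78 kg × 6.9 L/kg = 538.2 L
LD = Vd · C_target = 538.2 × 4.04 = 2174 mg
CL = 683 mL/min = 683 × 0.06 = 40.98 L/h
Maintenance infusion rate = CL × Css = 40.98 × 4.04 = 165.6 mg/h

(a) 2170 mg; (b) 166 mg/h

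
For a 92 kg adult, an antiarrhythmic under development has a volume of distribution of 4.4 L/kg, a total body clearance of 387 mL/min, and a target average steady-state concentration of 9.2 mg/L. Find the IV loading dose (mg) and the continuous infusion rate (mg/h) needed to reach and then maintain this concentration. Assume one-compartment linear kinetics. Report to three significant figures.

Total Vd = 4.4 × 92 = 404.8 L
Loading dose = Vd × C = 404.8 × 9.2 = 3724 mg
CL = 387 mL/min × 60/1000 = 23.22 L/h
Maintenance: replace elimination → rate = CL × Css = 23.22 × 9.2 = 213.6 mg/h

(a) 3720 mg; (b) 214 mg/h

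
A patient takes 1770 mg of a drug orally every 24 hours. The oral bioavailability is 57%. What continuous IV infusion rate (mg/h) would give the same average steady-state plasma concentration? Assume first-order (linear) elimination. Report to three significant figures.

42.0 mg/h

Equivalent systemic input: infusion rate = F·D/τ.
Rate = 0.57 × 1770 / 24 = 42.04 mg/h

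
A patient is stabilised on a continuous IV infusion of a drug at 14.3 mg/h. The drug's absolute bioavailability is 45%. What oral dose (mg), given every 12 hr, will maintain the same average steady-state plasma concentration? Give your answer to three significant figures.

381 mg

To maintain the same Css, the systemic dosing rate must be unchanged: F·D/τ = infusion rate.
D = rate × τ / F = 14.3 × 12 / 0.45 = 381.3 mg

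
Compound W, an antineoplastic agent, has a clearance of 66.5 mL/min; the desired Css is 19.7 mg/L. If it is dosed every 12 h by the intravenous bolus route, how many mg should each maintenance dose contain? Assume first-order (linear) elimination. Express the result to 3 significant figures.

943 mg

CL = 66.5 mL/min = 66.5 × 0.06 = 3.990 L/h
D = CL × Css × τ = 3.990 × 19.7 × 12 = 943.2 mg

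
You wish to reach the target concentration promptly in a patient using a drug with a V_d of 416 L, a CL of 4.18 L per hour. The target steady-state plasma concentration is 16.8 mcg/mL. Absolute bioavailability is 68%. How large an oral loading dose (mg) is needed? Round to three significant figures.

10300 mg

LD = Vd × C / F = 416.0 × 16.80 / 0.68 = 10280 mg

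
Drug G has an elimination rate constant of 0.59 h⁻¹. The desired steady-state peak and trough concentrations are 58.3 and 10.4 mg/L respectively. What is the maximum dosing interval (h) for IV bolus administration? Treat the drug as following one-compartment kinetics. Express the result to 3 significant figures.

Between IV bolus doses, concentration decays as C = C₀·e^(−kτ), so C_peak/C_trough = e^(kτ).
τ_max = ln(C_peak/C_trough) / k = ln(58.3/10.4) / 0.5900 = 1.724 / 0.5900 = 2.922 h

2.92 h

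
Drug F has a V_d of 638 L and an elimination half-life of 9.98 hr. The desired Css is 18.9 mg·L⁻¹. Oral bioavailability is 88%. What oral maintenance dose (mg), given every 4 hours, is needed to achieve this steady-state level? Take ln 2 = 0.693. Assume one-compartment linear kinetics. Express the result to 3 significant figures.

3810 mg

CL = 0.693 × Vd / t½ = 0.693 × 638.0 / 9.98 = 44.30 L/h
D = CL × Css × τ / F = 44.30 × 18.9 × 4 / 0.88 = 3806 mg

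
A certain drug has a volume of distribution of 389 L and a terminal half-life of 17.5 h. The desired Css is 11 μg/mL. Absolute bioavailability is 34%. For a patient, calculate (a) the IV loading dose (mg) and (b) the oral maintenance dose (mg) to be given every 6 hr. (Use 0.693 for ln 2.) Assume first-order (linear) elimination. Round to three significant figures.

LD = Vd × C = 389.0 × 11 = 4279 mg
CL = 0.693 × Vd / t½ = 0.693 × 389.0 / 17.5 = 15.40 L/h
D = CL × Css × τ / F = 15.40 × 11 × 6 / 0.34 = 2989 mg

(a) 4280 mg; (b) 2990 mg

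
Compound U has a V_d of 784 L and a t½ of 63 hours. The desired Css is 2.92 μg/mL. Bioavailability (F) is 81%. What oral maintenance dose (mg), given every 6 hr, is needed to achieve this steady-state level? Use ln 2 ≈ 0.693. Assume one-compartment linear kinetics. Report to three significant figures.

187 mg

CL = ln 2 · Vd / t½ = 0.693 × 784.0 / 63 = 8.624 L/h
D = CL × Css × τ / F = 8.624 × 2.92 × 6 / 0.81 = 186.5 mg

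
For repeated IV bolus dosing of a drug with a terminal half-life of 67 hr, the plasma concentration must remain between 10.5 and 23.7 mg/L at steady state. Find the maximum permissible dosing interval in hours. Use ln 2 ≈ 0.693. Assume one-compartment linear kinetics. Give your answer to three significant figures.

k = 0.693 / t½ = 0.693 / 67 = 0.01034 h⁻¹
Between IV bolus doses, concentration decays as C = C₀·e^(−kτ), so C_peak/C_trough = e^(kτ).
τ_max = ln(C_peak/C_trough) / k = ln(23.7/10.5) / 0.01034 = 0.8141 / 0.01034 = 78.73 h

78.7 h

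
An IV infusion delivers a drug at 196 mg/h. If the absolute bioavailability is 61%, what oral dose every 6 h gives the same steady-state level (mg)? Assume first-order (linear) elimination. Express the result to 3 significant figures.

1930 mg

To maintain the same Css, the systemic dosing rate must be unchanged: F·D/τ = infusion rate.
D = rate × τ / F = 196 × 6 / 0.61 = 1928 mg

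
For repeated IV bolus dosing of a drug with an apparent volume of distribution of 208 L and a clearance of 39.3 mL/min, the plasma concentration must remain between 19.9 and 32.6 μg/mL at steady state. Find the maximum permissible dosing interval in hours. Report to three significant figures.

Convert clearance: 39.3 mL/min × 60 min/h ÷ 1000 mL/L = 2.358 L/h
k = CL / Vd = 2.358 / 208.0 = 0.01134 h⁻¹
Between IV bolus doses, concentration decays as C = C₀·e^(−kτ), so C_peak/C_trough = e^(kτ).
τ_max = ln(C_peak/C_trough) / k = ln(32.6/19.9) / 0.01134 = 0.4936 / 0.01134 = 43.53 h

43.5 h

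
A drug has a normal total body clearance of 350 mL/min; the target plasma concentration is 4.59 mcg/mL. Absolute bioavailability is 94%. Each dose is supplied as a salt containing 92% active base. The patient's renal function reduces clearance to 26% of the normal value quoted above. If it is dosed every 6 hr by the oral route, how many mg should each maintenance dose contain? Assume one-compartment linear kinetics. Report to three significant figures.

174 mg

CL = 350 mL/min = 350 × 0.06 = 21.00 L/h
Patient clearance = 0.26 × 21.00 = 5.460 L/h
D = CL × Css × τ / F / S = 5.460 × 4.59 × 6 / 0.94 / 0.92 = 173.9 mg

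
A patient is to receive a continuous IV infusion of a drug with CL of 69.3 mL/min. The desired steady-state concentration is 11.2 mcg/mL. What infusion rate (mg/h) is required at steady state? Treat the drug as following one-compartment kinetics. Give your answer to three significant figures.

CL = 69.3 mL/min × 60/1000 = 4.158 L/h
Rate = CL × Css = 4.158 × 11.2 = 46.57 mg/h

46.6 mg/h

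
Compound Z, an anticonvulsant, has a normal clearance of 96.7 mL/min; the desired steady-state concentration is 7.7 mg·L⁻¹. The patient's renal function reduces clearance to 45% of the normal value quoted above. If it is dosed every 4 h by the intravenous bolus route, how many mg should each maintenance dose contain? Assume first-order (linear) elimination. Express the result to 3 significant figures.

80.4 mg

CL = 96.7 mL/min = 96.7 × 0.06 = 5.802 L/h
Patient clearance = 0.45 × 5.802 = 2.611 L/h
D = CL × Css × τ = 2.611 × 7.7 × 4 = 80.42 mg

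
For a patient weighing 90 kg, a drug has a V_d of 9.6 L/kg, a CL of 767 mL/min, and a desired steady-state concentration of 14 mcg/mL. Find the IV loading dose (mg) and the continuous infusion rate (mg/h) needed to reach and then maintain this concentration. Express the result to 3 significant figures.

Vd = 9.6 L/kg × 90 kg = 864.0 L
Loading: fill Vd to C_target → 864.0 L × 14 mg/L = 12100 mg
CL = 767 mL/min × 60/1000 = 46.02 L/h
Maintenance: replace elimination → rate = CL × Css = 46.02 × 14 = 644.3 mg/h

(a) 12100 mg; (b) 644 mg/h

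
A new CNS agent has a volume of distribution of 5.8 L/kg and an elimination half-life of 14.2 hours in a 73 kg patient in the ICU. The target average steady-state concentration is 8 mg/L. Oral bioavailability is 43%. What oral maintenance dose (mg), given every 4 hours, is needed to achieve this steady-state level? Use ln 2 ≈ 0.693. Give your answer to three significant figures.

1540 mg

Total Vd = 5.8 × 73 = 423.4 L
CL = 0.693 × Vd / t½ = 0.693 × 423.4 / 14.2 = 20.66 L/h
D = CL × Css × τ / F = 20.66 × 8 × 4 / 0.43 = 1537 mg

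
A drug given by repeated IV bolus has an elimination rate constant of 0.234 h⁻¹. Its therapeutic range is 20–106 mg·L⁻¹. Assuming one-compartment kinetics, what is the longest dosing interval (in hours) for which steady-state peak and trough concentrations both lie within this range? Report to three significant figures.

Between IV bolus doses, concentration decays as C = C₀·e^(−kτ), so C_peak/C_trough = e^(kτ).
τ_max = ln(C_peak/C_trough) / k = ln(106/20) / 0.2340 = 1.668 / 0.2340 = 7.128 h

7.13 h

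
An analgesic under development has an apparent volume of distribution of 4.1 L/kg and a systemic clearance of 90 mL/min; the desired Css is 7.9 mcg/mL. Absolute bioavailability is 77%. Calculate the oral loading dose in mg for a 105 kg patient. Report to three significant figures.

4420 mg

Vd = 4.1 L/kg × 105 kg = 430.5 L
Loading dose depends on Vd (not clearance): it fills the distribution volume.
LD = Vd × C / F = 430.5 × 7.900 / 0.77 = 4417 mg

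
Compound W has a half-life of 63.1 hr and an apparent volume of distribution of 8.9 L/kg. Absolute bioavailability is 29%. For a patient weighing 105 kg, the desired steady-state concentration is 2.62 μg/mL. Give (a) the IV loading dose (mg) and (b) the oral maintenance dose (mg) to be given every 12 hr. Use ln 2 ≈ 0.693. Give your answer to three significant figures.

Total Vd = 8.9 × 105 = 934.5 L
LD = Vd × C = 934.5 × 2.62 = 2448 mg
CL = 0.693 × Vd / t½ = 0.693 × 934.5 / 63.1 = 10.26 L/h
D = CL × Css × τ / F = 10.26 × 2.62 × 12 / 0.29 = 1112 mg

(a) 2450 mg; (b) 1110 mg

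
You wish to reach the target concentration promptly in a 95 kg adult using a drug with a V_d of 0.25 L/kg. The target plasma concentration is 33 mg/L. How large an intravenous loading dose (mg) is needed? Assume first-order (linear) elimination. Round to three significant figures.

784 mg

Vd(total) = 95 kg × 0.25 L/kg = 23.75 L
LD = Vd × C = 23.75 × 33.00 = 783.8 mg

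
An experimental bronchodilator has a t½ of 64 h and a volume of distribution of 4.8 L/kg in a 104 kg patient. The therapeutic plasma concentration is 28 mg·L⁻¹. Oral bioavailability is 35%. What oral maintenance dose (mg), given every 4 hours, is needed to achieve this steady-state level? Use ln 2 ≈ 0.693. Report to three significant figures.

1730 mg

Total Vd = 4.8 × 104 = 499.2 L
k = 0.693/64 = 0.01083 h⁻¹, so CL = k·Vd = 0.01083 × 499.2 = 5.406 L/h
D = CL × Css × τ / F = 5.406 × 28 × 4 / 0.35 = 1730 mg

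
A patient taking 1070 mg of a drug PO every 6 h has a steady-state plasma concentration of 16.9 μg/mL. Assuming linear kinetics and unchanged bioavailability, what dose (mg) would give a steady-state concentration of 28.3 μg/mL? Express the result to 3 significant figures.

1790 mg

With linear kinetics, Css is proportional to dose rate (D/τ) at fixed clearance.
D₂ = D₁ × (Css,target / Css,current) = 1070 × 28.3/16.9 = 1792 mg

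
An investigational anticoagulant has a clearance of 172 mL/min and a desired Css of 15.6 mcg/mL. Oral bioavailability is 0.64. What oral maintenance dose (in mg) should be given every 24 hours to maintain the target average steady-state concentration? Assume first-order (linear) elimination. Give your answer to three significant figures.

6040 mg

Convert clearance: 172 mL/min × 60 min/h ÷ 1000 mL/L = 10.32 L/h
At steady state, dose per interval replaces the amount cleared in that interval: F·D/τ = CL·Css.
D = CL × Css × τ / F = 10.32 × 15.6 × 24 / 0.64 = 6037 mg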